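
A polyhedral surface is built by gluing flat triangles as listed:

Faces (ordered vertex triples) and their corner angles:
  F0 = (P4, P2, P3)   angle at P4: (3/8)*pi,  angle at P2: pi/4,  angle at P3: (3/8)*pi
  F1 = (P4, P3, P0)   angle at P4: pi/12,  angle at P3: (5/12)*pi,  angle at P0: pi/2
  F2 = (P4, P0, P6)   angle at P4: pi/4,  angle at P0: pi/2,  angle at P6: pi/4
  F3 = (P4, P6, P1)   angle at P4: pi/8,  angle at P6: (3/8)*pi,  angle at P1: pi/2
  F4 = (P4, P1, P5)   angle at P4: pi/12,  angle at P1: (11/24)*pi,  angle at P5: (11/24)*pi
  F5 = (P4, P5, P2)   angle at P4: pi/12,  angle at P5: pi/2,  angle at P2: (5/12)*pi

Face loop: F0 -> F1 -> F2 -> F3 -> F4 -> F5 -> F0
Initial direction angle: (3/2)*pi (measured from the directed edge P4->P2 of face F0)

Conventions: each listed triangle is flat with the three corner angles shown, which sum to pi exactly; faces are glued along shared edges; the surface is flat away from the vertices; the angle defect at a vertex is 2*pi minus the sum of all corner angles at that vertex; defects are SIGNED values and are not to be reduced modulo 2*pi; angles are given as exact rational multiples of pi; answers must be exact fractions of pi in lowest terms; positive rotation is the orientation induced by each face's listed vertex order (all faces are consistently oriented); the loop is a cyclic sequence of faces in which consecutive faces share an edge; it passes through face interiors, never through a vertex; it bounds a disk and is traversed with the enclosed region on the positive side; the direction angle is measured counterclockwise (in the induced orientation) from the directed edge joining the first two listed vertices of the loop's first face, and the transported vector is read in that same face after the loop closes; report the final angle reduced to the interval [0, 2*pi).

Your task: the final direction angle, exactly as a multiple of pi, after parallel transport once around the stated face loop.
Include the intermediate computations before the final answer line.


enclosed vertex P4: corner angles sum to pi, defect = 2*pi - pi = pi
transport around the loop rotates by the sum of enclosed defects; add to the initial angle mod 2*pi
final angle = (3/2)*pi + pi = pi/2 (mod 2*pi)

Answer: final direction angle = pi/2


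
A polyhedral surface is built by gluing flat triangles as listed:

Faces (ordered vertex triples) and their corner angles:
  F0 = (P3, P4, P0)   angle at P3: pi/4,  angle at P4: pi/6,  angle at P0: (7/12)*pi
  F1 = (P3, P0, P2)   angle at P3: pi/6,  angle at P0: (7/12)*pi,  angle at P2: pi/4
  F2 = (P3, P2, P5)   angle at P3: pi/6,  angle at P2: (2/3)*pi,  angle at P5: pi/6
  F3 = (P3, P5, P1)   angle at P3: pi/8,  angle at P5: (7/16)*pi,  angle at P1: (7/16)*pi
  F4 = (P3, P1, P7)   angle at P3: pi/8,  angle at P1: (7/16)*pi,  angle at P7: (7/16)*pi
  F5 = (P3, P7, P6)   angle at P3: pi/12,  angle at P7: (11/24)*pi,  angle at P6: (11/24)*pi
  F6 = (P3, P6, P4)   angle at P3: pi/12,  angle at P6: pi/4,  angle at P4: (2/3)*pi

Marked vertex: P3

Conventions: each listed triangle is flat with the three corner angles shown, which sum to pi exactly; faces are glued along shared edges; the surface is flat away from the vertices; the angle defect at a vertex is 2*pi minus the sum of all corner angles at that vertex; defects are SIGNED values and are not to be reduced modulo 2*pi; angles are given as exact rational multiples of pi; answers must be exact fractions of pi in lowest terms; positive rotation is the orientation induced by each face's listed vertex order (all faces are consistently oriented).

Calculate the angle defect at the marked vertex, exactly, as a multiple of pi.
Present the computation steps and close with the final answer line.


Sum of corner angles at P3: pi
defect = 2*pi - pi

Answer: defect(P3) = pi


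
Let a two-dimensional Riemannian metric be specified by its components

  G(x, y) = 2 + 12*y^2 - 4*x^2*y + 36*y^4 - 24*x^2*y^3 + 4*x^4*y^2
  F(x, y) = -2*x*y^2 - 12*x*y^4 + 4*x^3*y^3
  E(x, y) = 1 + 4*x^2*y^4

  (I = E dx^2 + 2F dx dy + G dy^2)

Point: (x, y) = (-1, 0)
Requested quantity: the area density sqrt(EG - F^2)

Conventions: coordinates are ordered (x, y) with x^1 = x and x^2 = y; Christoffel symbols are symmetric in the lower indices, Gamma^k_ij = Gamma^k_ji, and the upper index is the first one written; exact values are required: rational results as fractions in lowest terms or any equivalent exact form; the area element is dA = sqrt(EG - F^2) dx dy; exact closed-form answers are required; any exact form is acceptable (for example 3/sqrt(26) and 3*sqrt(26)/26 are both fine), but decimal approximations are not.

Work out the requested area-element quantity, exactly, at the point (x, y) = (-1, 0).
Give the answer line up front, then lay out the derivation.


Answer: sqrt(EG - F^2) = sqrt(2)

E = 1, F = 0, G = 2; EG - F^2 = 2


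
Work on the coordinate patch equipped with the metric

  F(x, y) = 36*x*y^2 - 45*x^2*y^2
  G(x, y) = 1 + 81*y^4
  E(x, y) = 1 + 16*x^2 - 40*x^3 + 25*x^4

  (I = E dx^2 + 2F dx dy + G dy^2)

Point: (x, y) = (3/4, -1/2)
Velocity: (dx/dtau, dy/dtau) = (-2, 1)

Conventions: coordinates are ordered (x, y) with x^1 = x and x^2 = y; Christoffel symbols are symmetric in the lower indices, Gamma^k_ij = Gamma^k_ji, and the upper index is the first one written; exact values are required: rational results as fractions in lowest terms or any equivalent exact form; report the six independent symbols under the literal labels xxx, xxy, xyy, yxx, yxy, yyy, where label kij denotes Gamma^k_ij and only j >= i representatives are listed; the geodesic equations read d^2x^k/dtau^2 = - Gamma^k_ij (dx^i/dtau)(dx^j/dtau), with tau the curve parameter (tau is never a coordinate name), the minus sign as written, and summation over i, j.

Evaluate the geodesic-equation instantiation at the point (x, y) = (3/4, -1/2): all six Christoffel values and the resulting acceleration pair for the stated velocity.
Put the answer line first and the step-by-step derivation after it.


Answer: Gamma_xxx = -24/223, Gamma_xxy = 0, Gamma_xyy = -432/1561, Gamma_yxx = -288/223, Gamma_yxy = 0, Gamma_yyy = -5184/1561; accelerations (d^2x/dtau^2, d^2y/dtau^2) = (1104/1561, 13248/1561)

E = 265/256, F = 27/64, G = 97/16 at the point
E_x = -21/16, E_y = 0, F_x = -63/8, F_y = -27/16, G_x = 0, G_y = -81/2
EG - F^2 = 1561/256;  g^inv = (256/1561) * [[97/16, -27/64], [-27/64, 265/256]]
first-kind symbols [ij,l] = (1/2)(d_i g_jl + d_j g_il - d_l g_ij): [xx,x] = E_x/2 = -21/32, [xx,y] = F_x - E_y/2 = -63/8, [xy,x] = E_y/2 = 0, [xy,y] = G_x/2 = 0, [yy,x] = F_y - G_x/2 = -27/16, [yy,y] = G_y/2 = -81/4
Gamma^x_ij = (G*[ij,x] - F*[ij,y])/(EG - F^2), Gamma^y_ij = (E*[ij,y] - F*[ij,x])/(EG - F^2)
Gamma_xxx = -24/223, Gamma_xxy = 0, Gamma_xyy = -432/1561, Gamma_yxx = -288/223, Gamma_yxy = 0, Gamma_yyy = -5184/1561
d^2x/dtau^2 = -(Gamma_xxx*(-2)^2 + 2*Gamma_xxy*(-2)*(1) + Gamma_xyy*(1)^2) = 1104/1561
d^2y/dtau^2 = -(Gamma_yxx*(-2)^2 + 2*Gamma_yxy*(-2)*(1) + Gamma_yyy*(1)^2) = 13248/1561


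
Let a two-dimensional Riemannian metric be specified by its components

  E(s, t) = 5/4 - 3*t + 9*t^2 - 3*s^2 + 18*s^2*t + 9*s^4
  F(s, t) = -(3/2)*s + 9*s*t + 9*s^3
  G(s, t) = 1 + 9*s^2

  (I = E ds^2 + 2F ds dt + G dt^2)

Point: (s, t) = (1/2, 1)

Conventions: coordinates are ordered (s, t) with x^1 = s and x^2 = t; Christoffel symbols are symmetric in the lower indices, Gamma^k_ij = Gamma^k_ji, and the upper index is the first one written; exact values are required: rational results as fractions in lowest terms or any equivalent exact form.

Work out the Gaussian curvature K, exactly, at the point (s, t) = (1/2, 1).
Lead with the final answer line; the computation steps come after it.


Answer: K = -2304/48841

E = 185/16, F = 39/8, G = 13/4, EG - F^2 = 221/16 at the point
E_s = 39/2, E_t = 39/2, F_s = 57/4, F_t = 9/2, G_s = 9, G_t = 0
E_tt = 18, F_st = 9, G_ss = 18
Apply the Brioschi formula K = (det M1 - det M2)/(EG - F^2)^2 over the derivative matrices of E, F, G.
M1 = [[-E_tt/2 + F_st - G_ss/2, E_s/2, F_s - E_t/2], [F_t - G_s/2, E, F], [G_t/2, F, G]] = [[-9, 39/4, 9/2], [0, 185/16, 39/8], [0, 39/8, 13/4]]; det M1 = -1989/16
M2 = [[0, E_t/2, G_s/2], [E_t/2, E, F], [G_s/2, F, G]] = [[0, 39/4, 9/2], [39/4, 185/16, 39/8], [9/2, 39/8, 13/4]]; det M2 = -1845/16
det M1 - det M2 = -9; K = -9 / (221/16)^2 = -2304/48841


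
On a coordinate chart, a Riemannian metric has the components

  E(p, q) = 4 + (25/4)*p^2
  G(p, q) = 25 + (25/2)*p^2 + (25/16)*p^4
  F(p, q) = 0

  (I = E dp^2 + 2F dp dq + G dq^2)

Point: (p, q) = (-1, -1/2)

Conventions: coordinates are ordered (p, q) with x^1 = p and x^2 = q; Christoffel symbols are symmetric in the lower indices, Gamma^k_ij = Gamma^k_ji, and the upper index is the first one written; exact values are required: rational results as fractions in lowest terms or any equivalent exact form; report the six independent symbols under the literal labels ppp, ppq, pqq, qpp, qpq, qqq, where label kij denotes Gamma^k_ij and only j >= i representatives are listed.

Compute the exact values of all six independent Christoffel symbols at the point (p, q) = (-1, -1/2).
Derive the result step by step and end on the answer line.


E = 41/4, F = 0, G = 625/16 at the point
E_p = -25/2, E_q = 0, F_p = 0, F_q = 0, G_p = -125/4, G_q = 0
EG - F^2 = 25625/64;  g^inv = (64/25625) * [[625/16, 0], [0, 41/4]]
first-kind symbols [ij,l] = (1/2)(d_i g_jl + d_j g_il - d_l g_ij): [pp,p] = E_p/2 = -25/4, [pp,q] = F_p - E_q/2 = 0, [pq,p] = E_q/2 = 0, [pq,q] = G_p/2 = -125/8, [qq,p] = F_q - G_p/2 = 125/8, [qq,q] = G_q/2 = 0
Gamma^p_ij = (G*[ij,p] - F*[ij,q])/(EG - F^2), Gamma^q_ij = (E*[ij,q] - F*[ij,p])/(EG - F^2)

Answer: Gamma_ppp = -25/41, Gamma_ppq = 0, Gamma_pqq = 125/82, Gamma_qpp = 0, Gamma_qpq = -2/5, Gamma_qqq = 0


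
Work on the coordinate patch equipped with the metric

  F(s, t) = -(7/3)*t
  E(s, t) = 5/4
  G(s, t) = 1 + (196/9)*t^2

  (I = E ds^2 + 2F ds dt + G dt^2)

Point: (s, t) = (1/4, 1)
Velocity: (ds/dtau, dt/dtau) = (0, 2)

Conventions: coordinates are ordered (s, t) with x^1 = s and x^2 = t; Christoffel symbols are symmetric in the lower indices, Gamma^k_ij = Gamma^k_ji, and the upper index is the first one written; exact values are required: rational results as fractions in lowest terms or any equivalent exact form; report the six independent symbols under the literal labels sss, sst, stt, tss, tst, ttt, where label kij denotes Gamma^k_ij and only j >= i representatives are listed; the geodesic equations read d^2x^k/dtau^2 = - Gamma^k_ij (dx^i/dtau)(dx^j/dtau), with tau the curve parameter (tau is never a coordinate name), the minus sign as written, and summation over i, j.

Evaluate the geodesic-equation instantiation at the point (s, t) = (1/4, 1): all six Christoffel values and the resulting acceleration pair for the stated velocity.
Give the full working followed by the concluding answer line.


E = 5/4, F = -7/3, G = 205/9 at the point
E_s = 0, E_t = 0, F_s = 0, F_t = -7/3, G_s = 0, G_t = 392/9
EG - F^2 = 829/36;  g^inv = (36/829) * [[205/9, 7/3], [7/3, 5/4]]
first-kind symbols [ij,l] = (1/2)(d_i g_jl + d_j g_il - d_l g_ij): [ss,s] = E_s/2 = 0, [ss,t] = F_s - E_t/2 = 0, [st,s] = E_t/2 = 0, [st,t] = G_s/2 = 0, [tt,s] = F_t - G_s/2 = -7/3, [tt,t] = G_t/2 = 196/9
Gamma^s_ij = (G*[ij,s] - F*[ij,t])/(EG - F^2), Gamma^t_ij = (E*[ij,t] - F*[ij,s])/(EG - F^2)
Gamma_sss = 0, Gamma_sst = 0, Gamma_stt = -84/829, Gamma_tss = 0, Gamma_tst = 0, Gamma_ttt = 784/829
d^2s/dtau^2 = -(Gamma_sss*(0)^2 + 2*Gamma_sst*(0)*(2) + Gamma_stt*(2)^2) = 336/829
d^2t/dtau^2 = -(Gamma_tss*(0)^2 + 2*Gamma_tst*(0)*(2) + Gamma_ttt*(2)^2) = -3136/829

Answer: Gamma_sss = 0, Gamma_sst = 0, Gamma_stt = -84/829, Gamma_tss = 0, Gamma_tst = 0, Gamma_ttt = 784/829; accelerations (d^2s/dtau^2, d^2t/dtau^2) = (336/829, -3136/829)


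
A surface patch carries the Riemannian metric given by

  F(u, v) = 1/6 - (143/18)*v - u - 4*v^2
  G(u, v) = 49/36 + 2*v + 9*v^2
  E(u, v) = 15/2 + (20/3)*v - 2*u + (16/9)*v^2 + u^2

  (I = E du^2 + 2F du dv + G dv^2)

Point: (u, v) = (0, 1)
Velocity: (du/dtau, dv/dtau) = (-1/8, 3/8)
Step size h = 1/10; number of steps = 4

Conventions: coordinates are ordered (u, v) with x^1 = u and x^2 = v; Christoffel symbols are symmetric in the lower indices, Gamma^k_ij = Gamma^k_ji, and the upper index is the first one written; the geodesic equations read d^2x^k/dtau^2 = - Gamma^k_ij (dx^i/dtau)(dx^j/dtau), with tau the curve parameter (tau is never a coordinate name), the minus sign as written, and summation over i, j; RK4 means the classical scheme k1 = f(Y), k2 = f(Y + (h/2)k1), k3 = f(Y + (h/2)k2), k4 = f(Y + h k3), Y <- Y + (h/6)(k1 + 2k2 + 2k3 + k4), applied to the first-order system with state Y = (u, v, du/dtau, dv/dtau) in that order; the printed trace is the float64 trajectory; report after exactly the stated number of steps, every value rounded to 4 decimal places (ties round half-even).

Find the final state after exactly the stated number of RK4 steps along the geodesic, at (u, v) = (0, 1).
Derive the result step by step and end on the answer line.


f(Y) = (du/dtau, dv/dtau, -Gamma^u_ij Y'^i Y'^j, -Gamma^v_ij Y'^i Y'^j) with the Gammas evaluated at the stage position; h = 0.100000; intermediate values shown to 6 dp
step 0: u = 0.0000, v = 1.0000, du/dtau = -0.1250, dv/dtau = 0.3750
step 1:
  k1: at (u, v) = (0.000000, 1.000000), (du/dtau, dv/dtau) = (-0.125000, 0.375000); Gamma_uuu = -1.444735, Gamma_uuv = 1.082296, Gamma_uvv = -1.358686, Gamma_vuu = -1.870939, Gamma_vuv = 1.031221, Gamma_vvv = -0.485579; k1 = (-0.125000, 0.375000, 0.315104, 0.194195)
  k2: at (u, v) = (-0.006250, 1.018750), (du/dtau, dv/dtau) = (-0.109245, 0.384710); Gamma_uuu = -1.449912, Gamma_uuv = 1.092284, Gamma_uvv = -1.371270, Gamma_vuu = -1.856277, Gamma_vuv = 1.035062, Gamma_vvv = -0.501212; k2 = (-0.109245, 0.384710, 0.312066, 0.183336)
  k3: at (u, v) = (-0.005462, 1.019235), (du/dtau, dv/dtau) = (-0.109397, 0.384167); Gamma_uuu = -1.451081, Gamma_uuv = 1.093402, Gamma_uvv = -1.372517, Gamma_vuu = -1.856993, Gamma_vuv = 1.036056, Gamma_vvv = -0.502587; k3 = (-0.109397, 0.384167, 0.311832, 0.183482)
  k4: at (u, v) = (-0.010940, 1.038417), (du/dtau, dv/dtau) = (-0.093817, 0.393348); Gamma_uuu = -1.457096, Gamma_uuv = 1.104282, Gamma_uvv = -1.386327, Gamma_vuu = -1.843296, Gamma_vuv = 1.040639, Gamma_vvv = -0.519244; k4 = (-0.093817, 0.393348, 0.308823, 0.173368)
  Y <- Y + (h/6)(k1 + 2k2 + 2k3 + k4): u = -0.0109, v = 1.0384, du/dtau = -0.0938, dv/dtau = 0.3934
step 2:
  k1: at (u, v) = (-0.010935, 1.038435), (du/dtau, dv/dtau) = (-0.093805, 0.393353); Gamma_uuu = -1.457112, Gamma_uuv = 1.104301, Gamma_uvv = -1.386350, Gamma_vuu = -1.843294, Gamma_vuv = 1.040652, Gamma_vvv = -0.519270; k1 = (-0.093805, 0.393353, 0.308821, 0.173362)
  k2: at (u, v) = (-0.015625, 1.058103), (du/dtau, dv/dtau) = (-0.078364, 0.402021); Gamma_uuu = -1.464025, Gamma_uuv = 1.116147, Gamma_uvv = -1.401480, Gamma_vuu = -1.830558, Gamma_vuv = 1.046027, Gamma_vvv = -0.537039; k2 = (-0.078364, 0.402021, 0.305825, 0.163946)
  k3: at (u, v) = (-0.014853, 1.058536), (du/dtau, dv/dtau) = (-0.078513, 0.401551); Gamma_uuu = -1.465145, Gamma_uuv = 1.117223, Gamma_uvv = -1.402695, Gamma_vuu = -1.831284, Gamma_vuv = 1.046981, Gamma_vvv = -0.538343; k3 = (-0.078513, 0.401551, 0.305652, 0.164109)
  k4: at (u, v) = (-0.018786, 1.078590), (du/dtau, dv/dtau) = (-0.063239, 0.409764); Gamma_uuu = -1.472875, Gamma_uuv = 1.129959, Gamma_uvv = -1.419078, Gamma_vuu = -1.819520, Gamma_vuv = 1.053080, Gamma_vvv = -0.557093; k4 = (-0.063239, 0.409764, 0.302725, 0.155394)
  Y <- Y + (h/6)(k1 + 2k2 + 2k3 + k4): u = -0.0188, v = 1.0786, du/dtau = -0.0632, dv/dtau = 0.4098
step 3:
  k1: at (u, v) = (-0.018782, 1.078606), (du/dtau, dv/dtau) = (-0.063230, 0.409768); Gamma_uuu = -1.472889, Gamma_uuv = 1.129976, Gamma_uvv = -1.419099, Gamma_vuu = -1.819520, Gamma_vuv = 1.053093, Gamma_vvv = -0.557116; k1 = (-0.063230, 0.409768, 0.302723, 0.155390)
  k2: at (u, v) = (-0.021943, 1.099094), (du/dtau, dv/dtau) = (-0.048093, 0.417537); Gamma_uuu = -1.481495, Gamma_uuv = 1.143674, Gamma_uvv = -1.436827, Gamma_vuu = -1.808729, Gamma_vuv = 1.059967, Gamma_vvv = -0.576929; k2 = (-0.048093, 0.417537, 0.299851, 0.147334)
  k3: at (u, v) = (-0.021186, 1.099483), (du/dtau, dv/dtau) = (-0.048237, 0.417134); Gamma_uuu = -1.482577, Gamma_uuv = 1.144721, Gamma_uvv = -1.438021, Gamma_vuu = -1.809464, Gamma_vuv = 1.060890, Gamma_vvv = -0.578178; k3 = (-0.048237, 0.417134, 0.299734, 0.147507)
  k4: at (u, v) = (-0.023605, 1.120319), (du/dtau, dv/dtau) = (-0.033256, 0.424518); Gamma_uuu = -1.491996, Gamma_uuv = 1.159325, Gamma_uvv = -1.457045, Gamma_vuu = -1.799654, Gamma_vuv = 1.068489, Gamma_vvv = -0.598954; k4 = (-0.033256, 0.424518, 0.296967, 0.140101)
  Y <- Y + (h/6)(k1 + 2k2 + 2k3 + k4): u = -0.0236, v = 1.1203, du/dtau = -0.0332, dv/dtau = 0.4245
step 4:
  k1: at (u, v) = (-0.023601, 1.120333), (du/dtau, dv/dtau) = (-0.033249, 0.424521); Gamma_uuu = -1.492009, Gamma_uuv = 1.159341, Gamma_uvv = -1.457065, Gamma_vuu = -1.799655, Gamma_vuv = 1.068500, Gamma_vvv = -0.598975; k1 = (-0.033249, 0.424521, 0.296966, 0.140098)
  k2: at (u, v) = (-0.025263, 1.141559), (du/dtau, dv/dtau) = (-0.018400, 0.431526); Gamma_uuu = -1.502301, Gamma_uuv = 1.174923, Gamma_uvv = -1.477476, Gamma_vuu = -1.790831, Gamma_vuv = 1.076872, Gamma_vvv = -0.620794; k2 = (-0.018400, 0.431526, 0.294294, 0.133308)
  k3: at (u, v) = (-0.024521, 1.141909), (du/dtau, dv/dtau) = (-0.018534, 0.431186); Gamma_uuu = -1.503354, Gamma_uuv = 1.175949, Gamma_uvv = -1.478660, Gamma_vuu = -1.791575, Gamma_vuv = 1.077774, Gamma_vvv = -0.622000; k3 = (-0.018534, 0.431186, 0.294226, 0.133485)
  k4: at (u, v) = (-0.025454, 1.163452), (du/dtau, dv/dtau) = (-0.003826, 0.437869); Gamma_uuu = -1.514474, Gamma_uuv = 1.192471, Gamma_uvv = -1.500431, Gamma_vuu = -1.783744, Gamma_vuv = 1.086884, Gamma_vvv = -0.644788; k4 = (-0.003826, 0.437869, 0.291694, 0.127293)
  Y <- Y + (h/6)(k1 + 2k2 + 2k3 + k4): u = -0.0254, v = 1.1635, du/dtau = -0.0038, dv/dtau = 0.4379

Answer: u = -0.0254, v = 1.1635, du/dtau = -0.0038, dv/dtau = 0.4379


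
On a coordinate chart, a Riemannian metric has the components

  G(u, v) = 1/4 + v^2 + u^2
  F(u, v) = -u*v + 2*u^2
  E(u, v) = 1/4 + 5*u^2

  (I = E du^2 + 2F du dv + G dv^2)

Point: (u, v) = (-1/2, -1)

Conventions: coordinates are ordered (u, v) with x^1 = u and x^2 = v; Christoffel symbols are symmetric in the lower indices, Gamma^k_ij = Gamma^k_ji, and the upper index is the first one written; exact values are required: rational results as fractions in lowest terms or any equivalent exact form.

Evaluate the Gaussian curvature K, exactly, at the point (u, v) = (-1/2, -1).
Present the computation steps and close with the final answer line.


E = 3/2, F = 0, G = 3/2, EG - F^2 = 9/4 at the point
E_u = -5, E_v = 0, F_u = -1, F_v = 1/2, G_u = -1, G_v = -2
E_vv = 0, F_uv = -1, G_uu = 2
Brioschi: K = (det M1 - det M2) / (EG - F^2)^2 with the standard first/second-derivative matrices M1, M2.
M1 = [[-E_vv/2 + F_uv - G_uu/2, E_u/2, F_u - E_v/2], [F_v - G_u/2, E, F], [G_v/2, F, G]] = [[-2, -5/2, -1], [1, 3/2, 0], [-1, 0, 3/2]]; det M1 = -9/4
M2 = [[0, E_v/2, G_u/2], [E_v/2, E, F], [G_u/2, F, G]] = [[0, 0, -1/2], [0, 3/2, 0], [-1/2, 0, 3/2]]; det M2 = -3/8
det M1 - det M2 = -15/8; K = -15/8 / (9/4)^2 = -10/27

Answer: K = -10/27


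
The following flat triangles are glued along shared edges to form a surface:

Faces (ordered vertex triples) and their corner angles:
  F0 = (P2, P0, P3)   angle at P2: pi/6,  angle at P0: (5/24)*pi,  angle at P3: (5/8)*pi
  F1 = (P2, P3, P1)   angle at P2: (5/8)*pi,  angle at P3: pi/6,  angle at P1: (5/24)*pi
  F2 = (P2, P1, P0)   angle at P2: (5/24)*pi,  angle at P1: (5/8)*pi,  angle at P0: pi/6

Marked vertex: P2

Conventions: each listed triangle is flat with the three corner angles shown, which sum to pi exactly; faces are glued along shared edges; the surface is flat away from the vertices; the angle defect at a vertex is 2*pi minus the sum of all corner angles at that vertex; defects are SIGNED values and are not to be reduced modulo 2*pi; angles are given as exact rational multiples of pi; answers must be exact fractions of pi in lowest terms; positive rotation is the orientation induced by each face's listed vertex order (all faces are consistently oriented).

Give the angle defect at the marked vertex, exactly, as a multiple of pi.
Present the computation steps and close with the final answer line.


Sum of corner angles at P2: pi
defect = 2*pi - pi

Answer: defect(P2) = pi


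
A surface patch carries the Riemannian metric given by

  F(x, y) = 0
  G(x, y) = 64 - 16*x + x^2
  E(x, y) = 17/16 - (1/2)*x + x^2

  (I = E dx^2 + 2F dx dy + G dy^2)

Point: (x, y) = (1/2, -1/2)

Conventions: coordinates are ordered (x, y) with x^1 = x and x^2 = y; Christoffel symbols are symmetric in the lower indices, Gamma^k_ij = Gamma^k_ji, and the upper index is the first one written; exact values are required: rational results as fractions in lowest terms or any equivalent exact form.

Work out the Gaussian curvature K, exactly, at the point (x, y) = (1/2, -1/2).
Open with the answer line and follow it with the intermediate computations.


Answer: K = -128/4335

E = 17/16, F = 0, G = 225/4, EG - F^2 = 3825/64 at the point
E_x = 1/2, E_y = 0, F_x = 0, F_y = 0, G_x = -15, G_y = 0
E_yy = 0, F_xy = 0, G_xx = 2
Using the Brioschi determinant formula for K from the metric derivatives:
M1 = [[-E_yy/2 + F_xy - G_xx/2, E_x/2, F_x - E_y/2], [F_y - G_x/2, E, F], [G_y/2, F, G]] = [[-1, 1/4, 0], [15/2, 17/16, 0], [0, 0, 225/4]]; det M1 = -10575/64
M2 = [[0, E_y/2, G_x/2], [E_y/2, E, F], [G_x/2, F, G]] = [[0, 0, -15/2], [0, 17/16, 0], [-15/2, 0, 225/4]]; det M2 = -3825/64
det M1 - det M2 = -3375/32; K = -3375/32 / (3825/64)^2 = -128/4335


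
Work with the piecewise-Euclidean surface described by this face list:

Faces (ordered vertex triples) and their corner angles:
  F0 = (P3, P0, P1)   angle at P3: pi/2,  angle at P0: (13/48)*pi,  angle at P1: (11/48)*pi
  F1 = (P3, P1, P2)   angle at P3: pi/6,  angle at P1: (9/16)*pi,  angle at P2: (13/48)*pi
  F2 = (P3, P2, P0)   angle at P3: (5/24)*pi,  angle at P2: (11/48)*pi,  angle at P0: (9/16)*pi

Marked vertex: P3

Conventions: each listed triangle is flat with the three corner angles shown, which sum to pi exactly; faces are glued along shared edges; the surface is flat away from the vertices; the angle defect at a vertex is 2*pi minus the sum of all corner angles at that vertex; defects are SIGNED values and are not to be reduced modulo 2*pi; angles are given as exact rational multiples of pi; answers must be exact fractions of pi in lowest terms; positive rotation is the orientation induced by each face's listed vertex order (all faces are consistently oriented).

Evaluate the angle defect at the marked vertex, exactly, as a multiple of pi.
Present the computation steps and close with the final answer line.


Sum of corner angles at P3: (7/8)*pi
defect = 2*pi - (7/8)*pi

Answer: defect(P3) = (9/8)*pi


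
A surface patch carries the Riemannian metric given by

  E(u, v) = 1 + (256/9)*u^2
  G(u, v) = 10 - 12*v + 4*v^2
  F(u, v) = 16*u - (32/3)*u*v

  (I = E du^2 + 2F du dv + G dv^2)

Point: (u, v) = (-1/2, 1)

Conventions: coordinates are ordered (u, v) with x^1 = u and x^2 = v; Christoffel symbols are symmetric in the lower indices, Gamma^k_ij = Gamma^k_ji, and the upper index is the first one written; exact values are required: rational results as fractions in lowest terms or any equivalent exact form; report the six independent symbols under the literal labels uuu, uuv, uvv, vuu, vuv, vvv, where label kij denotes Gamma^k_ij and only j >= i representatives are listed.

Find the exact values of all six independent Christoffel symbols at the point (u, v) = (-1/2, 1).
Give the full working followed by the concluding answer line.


E = 73/9, F = -8/3, G = 2 at the point
E_u = -256/9, E_v = 0, F_u = 16/3, F_v = 16/3, G_u = 0, G_v = -4
EG - F^2 = 82/9;  g^inv = (9/82) * [[2, 8/3], [8/3, 73/9]]
first-kind symbols [ij,l] = (1/2)(d_i g_jl + d_j g_il - d_l g_ij): [uu,u] = E_u/2 = -128/9, [uu,v] = F_u - E_v/2 = 16/3, [uv,u] = E_v/2 = 0, [uv,v] = G_u/2 = 0, [vv,u] = F_v - G_u/2 = 16/3, [vv,v] = G_v/2 = -2
Gamma^u_ij = (G*[ij,u] - F*[ij,v])/(EG - F^2), Gamma^v_ij = (E*[ij,v] - F*[ij,u])/(EG - F^2)

Answer: Gamma_uuu = -64/41, Gamma_uuv = 0, Gamma_uvv = 24/41, Gamma_vuu = 24/41, Gamma_vuv = 0, Gamma_vvv = -9/41


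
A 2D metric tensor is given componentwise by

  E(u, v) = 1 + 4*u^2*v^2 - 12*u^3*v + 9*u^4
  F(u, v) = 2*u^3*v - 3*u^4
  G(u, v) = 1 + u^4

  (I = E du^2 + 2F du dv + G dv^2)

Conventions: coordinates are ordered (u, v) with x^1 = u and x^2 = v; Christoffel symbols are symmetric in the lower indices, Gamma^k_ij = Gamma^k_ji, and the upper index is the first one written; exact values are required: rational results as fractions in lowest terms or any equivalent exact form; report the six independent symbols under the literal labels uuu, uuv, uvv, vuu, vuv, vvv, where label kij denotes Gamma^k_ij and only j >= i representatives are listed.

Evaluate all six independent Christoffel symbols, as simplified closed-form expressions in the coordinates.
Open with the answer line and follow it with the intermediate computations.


Answer: Gamma_uuu = (18*u^3 - 18*u^2*v + 4*u*v^2)/(10*u^4 - 12*u^3*v + 4*u^2*v^2 + 1), Gamma_uuv = (-6*u^3 + 4*u^2*v)/(10*u^4 - 12*u^3*v + 4*u^2*v^2 + 1), Gamma_uvv = 0, Gamma_vuu = (-6*u^3 + 2*u^2*v)/(10*u^4 - 12*u^3*v + 4*u^2*v^2 + 1), Gamma_vuv = 2*u^3/(10*u^4 - 12*u^3*v + 4*u^2*v^2 + 1), Gamma_vvv = 0

E = 1 + 4*u^2*v^2 - 12*u^3*v + 9*u^4; F = 2*u^3*v - 3*u^4; G = 1 + u^4
Gamma^k_ij = (1/2) g^{kl} (d_i g_jl + d_j g_il - d_l g_ij), with g^inv = (1/(EG-F^2)) [[G, -F], [-F, E]]
first partials: E_u = 8*u*v^2 - 36*u^2*v + 36*u^3, E_v = 8*u^2*v - 12*u^3, F_u = 6*u^2*v - 12*u^3, F_v = 2*u^3, G_u = 4*u^3, G_v = 0
D = EG - F^2 = 1 + 4*u^2*v^2 - 12*u^3*v + 10*u^4
expanded: Gamma^u_uu = (G E_u - 2F F_u + F E_v)/(2D), Gamma^u_uv = (G E_v - F G_u)/(2D), Gamma^u_vv = (2G F_v - G G_u - F G_v)/(2D), Gamma^v_uu = (2E F_u - E E_v - F E_u)/(2D), Gamma^v_uv = (E G_u - F E_v)/(2D), Gamma^v_vv = (E G_v - 2F F_v + F G_u)/(2D); substitute and cancel common factors


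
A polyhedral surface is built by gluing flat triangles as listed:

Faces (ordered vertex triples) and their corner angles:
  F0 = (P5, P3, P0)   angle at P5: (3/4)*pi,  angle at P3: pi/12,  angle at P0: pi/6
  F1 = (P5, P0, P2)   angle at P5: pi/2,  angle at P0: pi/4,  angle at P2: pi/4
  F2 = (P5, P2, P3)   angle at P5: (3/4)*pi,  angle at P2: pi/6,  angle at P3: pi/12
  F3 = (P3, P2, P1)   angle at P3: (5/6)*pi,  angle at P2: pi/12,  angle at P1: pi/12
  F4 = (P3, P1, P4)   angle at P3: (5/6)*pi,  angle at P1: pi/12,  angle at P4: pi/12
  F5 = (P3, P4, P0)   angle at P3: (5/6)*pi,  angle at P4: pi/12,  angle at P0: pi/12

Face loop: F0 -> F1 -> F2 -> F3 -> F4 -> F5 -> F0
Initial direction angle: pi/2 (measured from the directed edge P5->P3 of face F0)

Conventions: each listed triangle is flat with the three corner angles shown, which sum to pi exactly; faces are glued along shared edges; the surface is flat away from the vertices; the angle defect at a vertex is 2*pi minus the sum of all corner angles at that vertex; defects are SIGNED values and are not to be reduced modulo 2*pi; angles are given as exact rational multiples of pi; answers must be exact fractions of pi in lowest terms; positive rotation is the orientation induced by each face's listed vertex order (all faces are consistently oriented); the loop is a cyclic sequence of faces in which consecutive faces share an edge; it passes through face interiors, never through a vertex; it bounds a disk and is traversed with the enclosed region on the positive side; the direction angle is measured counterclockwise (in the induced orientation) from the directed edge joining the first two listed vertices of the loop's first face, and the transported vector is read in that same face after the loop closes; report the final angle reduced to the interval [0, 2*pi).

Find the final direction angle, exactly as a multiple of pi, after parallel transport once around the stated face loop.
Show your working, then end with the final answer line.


enclosed vertex P3: corner angles sum to (8/3)*pi, defect = 2*pi - (8/3)*pi = (-2/3)*pi
enclosed vertex P5: corner angles sum to 2*pi, defect = 2*pi - 2*pi = 0
holonomy = initial angle + sum of enclosed defects (mod 2*pi), positive in the induced orientation
final angle = pi/2 - (2/3)*pi = (11/6)*pi (mod 2*pi)

Answer: final direction angle = (11/6)*pi


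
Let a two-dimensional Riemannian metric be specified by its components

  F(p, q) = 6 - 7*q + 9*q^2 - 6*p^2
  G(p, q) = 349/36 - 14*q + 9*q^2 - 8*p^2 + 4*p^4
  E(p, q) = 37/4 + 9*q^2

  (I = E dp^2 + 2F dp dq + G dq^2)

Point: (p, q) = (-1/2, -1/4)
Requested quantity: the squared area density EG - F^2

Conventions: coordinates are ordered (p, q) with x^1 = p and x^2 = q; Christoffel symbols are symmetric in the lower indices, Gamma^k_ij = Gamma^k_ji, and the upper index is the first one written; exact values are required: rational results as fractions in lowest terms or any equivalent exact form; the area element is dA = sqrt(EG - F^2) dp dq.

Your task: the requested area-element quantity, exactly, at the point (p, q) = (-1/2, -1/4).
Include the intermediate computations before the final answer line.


E = 157/16, F = 109/16, G = 1729/144; EG - F^2 = 41131/576

Answer: EG - F^2 = 41131/576


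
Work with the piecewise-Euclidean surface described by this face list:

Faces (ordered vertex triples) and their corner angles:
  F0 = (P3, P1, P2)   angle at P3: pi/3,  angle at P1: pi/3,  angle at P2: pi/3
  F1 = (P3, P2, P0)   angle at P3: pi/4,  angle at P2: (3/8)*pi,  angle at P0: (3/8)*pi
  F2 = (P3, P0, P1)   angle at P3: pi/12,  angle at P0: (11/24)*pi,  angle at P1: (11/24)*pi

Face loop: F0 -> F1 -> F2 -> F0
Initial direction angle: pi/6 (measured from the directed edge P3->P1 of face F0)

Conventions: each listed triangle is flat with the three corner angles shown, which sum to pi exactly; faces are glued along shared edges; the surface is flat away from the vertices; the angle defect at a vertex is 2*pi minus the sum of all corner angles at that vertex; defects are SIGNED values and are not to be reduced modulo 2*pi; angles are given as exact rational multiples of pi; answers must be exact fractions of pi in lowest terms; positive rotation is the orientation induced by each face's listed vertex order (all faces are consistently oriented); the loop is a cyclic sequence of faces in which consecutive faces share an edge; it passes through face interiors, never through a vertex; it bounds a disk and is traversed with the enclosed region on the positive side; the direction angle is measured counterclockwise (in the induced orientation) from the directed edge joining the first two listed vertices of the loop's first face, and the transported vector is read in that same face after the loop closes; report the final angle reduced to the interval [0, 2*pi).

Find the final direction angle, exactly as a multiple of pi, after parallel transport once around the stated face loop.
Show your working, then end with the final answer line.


enclosed vertex P3: corner angles sum to (2/3)*pi, defect = 2*pi - (2/3)*pi = (4/3)*pi
adding the enclosed defects to the starting angle (mod 2*pi, induced orientation) gives the holonomy
final angle = pi/6 + (4/3)*pi = (3/2)*pi (mod 2*pi)

Answer: final direction angle = (3/2)*pi


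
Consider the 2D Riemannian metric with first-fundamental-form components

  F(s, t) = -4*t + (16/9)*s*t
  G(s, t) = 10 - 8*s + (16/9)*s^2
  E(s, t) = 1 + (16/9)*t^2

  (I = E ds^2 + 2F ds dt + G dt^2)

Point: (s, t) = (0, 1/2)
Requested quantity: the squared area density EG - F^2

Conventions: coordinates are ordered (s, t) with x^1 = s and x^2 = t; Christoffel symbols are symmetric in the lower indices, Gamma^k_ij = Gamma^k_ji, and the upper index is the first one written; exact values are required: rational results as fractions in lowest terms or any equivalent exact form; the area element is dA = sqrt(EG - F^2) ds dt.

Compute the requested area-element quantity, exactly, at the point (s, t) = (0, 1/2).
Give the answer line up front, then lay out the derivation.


Answer: EG - F^2 = 94/9

E = 13/9, F = -2, G = 10; EG - F^2 = 94/9


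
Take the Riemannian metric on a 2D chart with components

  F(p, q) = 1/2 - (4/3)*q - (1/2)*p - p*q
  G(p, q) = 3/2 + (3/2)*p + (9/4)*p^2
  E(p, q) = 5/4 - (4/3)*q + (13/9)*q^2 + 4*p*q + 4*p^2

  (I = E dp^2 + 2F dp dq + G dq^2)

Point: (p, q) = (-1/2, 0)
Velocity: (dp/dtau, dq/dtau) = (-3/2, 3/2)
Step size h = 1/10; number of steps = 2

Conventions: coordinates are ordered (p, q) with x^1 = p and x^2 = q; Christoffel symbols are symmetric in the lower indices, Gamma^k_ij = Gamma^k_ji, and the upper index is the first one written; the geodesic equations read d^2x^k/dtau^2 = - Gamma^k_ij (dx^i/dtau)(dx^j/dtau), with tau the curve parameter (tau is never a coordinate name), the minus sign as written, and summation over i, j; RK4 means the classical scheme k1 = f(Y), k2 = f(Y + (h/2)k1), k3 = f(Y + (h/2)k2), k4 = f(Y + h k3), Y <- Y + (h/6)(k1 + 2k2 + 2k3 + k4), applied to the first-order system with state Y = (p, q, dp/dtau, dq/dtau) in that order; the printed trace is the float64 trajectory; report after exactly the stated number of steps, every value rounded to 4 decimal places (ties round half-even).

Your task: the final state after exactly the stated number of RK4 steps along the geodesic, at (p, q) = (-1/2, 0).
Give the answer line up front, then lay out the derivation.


Answer: p = -0.7895, q = 0.2294, dp/dtau = -1.3683, dq/dtau = 0.8077

f(Y) = (dp/dtau, dq/dtau, -Gamma^p_ij Y'^i Y'^j, -Gamma^q_ij Y'^i Y'^j) with the Gammas evaluated at the stage position; h = 0.100000; intermediate values shown to 6 dp
step 0: p = -0.5000, q = 0.0000, dp/dtau = -1.5000, dq/dtau = 1.5000
step 1:
  k1: at (p, q) = (-0.500000, 0.000000), (dp/dtau, dq/dtau) = (-1.500000, 1.500000); Gamma_ppp = -1.464052, Gamma_ppq = -0.797386, Gamma_pqq = -0.251634, Gamma_qpp = 1.725490, Gamma_qpq = 0.169935, Gamma_qqq = 0.143791; k1 = (-1.500000, 1.500000, 0.272059, -3.441176)
  k2: at (p, q) = (-0.575000, 0.075000), (dp/dtau, dq/dtau) = (-1.486397, 1.327941); Gamma_ppp = -1.430724, Gamma_ppq = -0.739317, Gamma_pqq = -0.111663, Gamma_qpp = 1.577129, Gamma_qpq = -0.002596, Gamma_qqq = 0.059059; k2 = (-1.486397, 1.327941, 0.439319, -3.598866)
  k3: at (p, q) = (-0.574320, 0.066397), (dp/dtau, dq/dtau) = (-1.478034, 1.320057); Gamma_ppp = -1.431744, Gamma_ppq = -0.736565, Gamma_pqq = -0.111662, Gamma_qpp = 1.599124, Gamma_qpq = 0.000329, Gamma_qqq = 0.059586; k3 = (-1.478034, 1.320057, 0.448136, -3.595970)
  k4: at (p, q) = (-0.647803, 0.132006), (dp/dtau, dq/dtau) = (-1.455186, 1.140403); Gamma_ppp = -1.398170, Gamma_ppq = -0.685459, Gamma_pqq = 0.010639, Gamma_qpp = 1.470298, Gamma_qpq = -0.139107, Gamma_qqq = -0.005299; k4 = (-1.455186, 1.140403, 0.671846, -3.568261)
  Y <- Y + (h/6)(k1 + 2k2 + 2k3 + k4): p = -0.6481, q = 0.1323, dp/dtau = -1.4547, dq/dtau = 1.1433
step 2:
  k1: at (p, q) = (-0.648067, 0.132273), (dp/dtau, dq/dtau) = (-1.454686, 1.143348); Gamma_ppp = -1.398053, Gamma_ppq = -0.685303, Gamma_pqq = 0.011052, Gamma_qpp = 1.469765, Gamma_qpq = -0.139561, Gamma_qqq = -0.005503; k1 = (-1.454686, 1.143348, 0.664381, -3.567234)
  k2: at (p, q) = (-0.720802, 0.189441), (dp/dtau, dq/dtau) = (-1.421467, 0.964986); Gamma_ppp = -1.362350, Gamma_ppq = -0.638767, Gamma_pqq = 0.116145, Gamma_qpp = 1.359919, Gamma_qpq = -0.249610, Gamma_qqq = -0.054449; k2 = (-1.421467, 0.964986, 0.892178, -3.381886)
  k3: at (p, q) = (-0.719141, 0.180523), (dp/dtau, dq/dtau) = (-1.410078, 0.974254); Gamma_ppp = -1.361071, Gamma_ppq = -0.636804, Gamma_pqq = 0.112729, Gamma_qpp = 1.377177, Gamma_qpq = -0.246888, Gamma_qqq = -0.053252; k3 = (-1.410078, 0.974254, 0.849594, -3.366059)
  k4: at (p, q) = (-0.789075, 0.229699), (dp/dtau, dq/dtau) = (-1.369727, 0.806742); Gamma_ppp = -1.322227, Gamma_ppq = -0.595548, Gamma_pqq = 0.197142, Gamma_qpp = 1.281535, Gamma_qpq = -0.330241, Gamma_qqq = -0.088338; k4 = (-1.369727, 0.806742, 1.036213, -3.076707)
  Y <- Y + (h/6)(k1 + 2k2 + 2k3 + k4): p = -0.7895, q = 0.2294, dp/dtau = -1.3683, dq/dtau = 0.8077


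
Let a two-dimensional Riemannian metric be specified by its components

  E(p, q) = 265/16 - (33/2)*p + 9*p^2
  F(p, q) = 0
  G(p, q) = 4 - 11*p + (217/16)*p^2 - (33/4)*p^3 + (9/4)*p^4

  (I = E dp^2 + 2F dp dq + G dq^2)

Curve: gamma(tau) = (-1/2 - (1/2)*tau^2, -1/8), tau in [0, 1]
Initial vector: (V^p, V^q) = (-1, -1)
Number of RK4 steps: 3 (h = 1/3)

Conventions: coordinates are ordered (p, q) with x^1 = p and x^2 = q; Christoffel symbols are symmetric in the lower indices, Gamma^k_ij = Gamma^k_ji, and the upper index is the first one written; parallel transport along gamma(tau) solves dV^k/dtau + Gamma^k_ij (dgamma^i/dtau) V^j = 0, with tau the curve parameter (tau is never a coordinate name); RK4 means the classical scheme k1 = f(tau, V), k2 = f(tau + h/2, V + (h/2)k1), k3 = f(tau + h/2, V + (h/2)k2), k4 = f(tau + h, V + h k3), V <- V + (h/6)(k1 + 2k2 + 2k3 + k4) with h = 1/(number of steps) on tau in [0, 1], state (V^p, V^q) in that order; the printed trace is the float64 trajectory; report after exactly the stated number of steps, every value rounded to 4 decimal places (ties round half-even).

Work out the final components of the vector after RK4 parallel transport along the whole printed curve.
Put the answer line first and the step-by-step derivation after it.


Answer: V^p = -0.8021, V^q = -0.6000

gamma'(tau) = (-tau, 0); f(tau, V)^k = -Gamma^k_ij(gamma(tau)) gamma'^i(tau) V^j; h = 1/3; intermediate values shown to 6 dp
curve data and Christoffel symbols at the stage parameters:
  tau = 0.000000: gamma = (-0.500000, -0.125000), gamma' = (0.000000, 0.000000); Gamma_ppp = -0.471132, Gamma_ppq = 0.000000, Gamma_pqq = 0.588915, Gamma_qpp = 0.000000, Gamma_qpq = -1.133333, Gamma_qqq = 0.000000
  tau = 0.166667: gamma = (-0.513889, -0.125000), gamma' = (-0.166667, 0.000000); Gamma_ppp = -0.469575, Gamma_ppq = 0.000000, Gamma_pqq = 0.596254, Gamma_qpp = 0.000000, Gamma_qpq = -1.126624, Gamma_qqq = 0.000000
  tau = 0.333333: gamma = (-0.555556, -0.125000), gamma' = (-0.333333, 0.000000); Gamma_ppp = -0.464799, Gamma_ppq = 0.000000, Gamma_pqq = 0.618297, Gamma_qpp = 0.000000, Gamma_qpq = -1.106729, Gamma_qqq = 0.000000
  tau = 0.500000: gamma = (-0.625000, -0.125000), gamma' = (-0.500000, 0.000000); Gamma_ppp = -0.456555, Gamma_ppq = 0.000000, Gamma_pqq = 0.655109, Gamma_qpp = 0.000000, Gamma_qpq = -1.074410, Gamma_qqq = 0.000000
  tau = 0.666667: gamma = (-0.722222, -0.125000), gamma' = (-0.666667, 0.000000); Gamma_ppp = -0.444631, Gamma_ppq = 0.000000, Gamma_pqq = 0.706743, Gamma_qpp = 0.000000, Gamma_qpq = -1.031068, Gamma_qqq = 0.000000
  tau = 0.833333: gamma = (-0.847222, -0.125000), gamma' = (-0.833333, 0.000000); Gamma_ppp = -0.429034, Gamma_ppq = 0.000000, Gamma_pqq = 0.773196, Gamma_qpp = 0.000000, Gamma_qpq = -0.978753, Gamma_qqq = 0.000000
  tau = 1.000000: gamma = (-1.000000, -0.125000), gamma' = (-1.000000, 0.000000); Gamma_ppp = -0.410104, Gamma_ppq = 0.000000, Gamma_pqq = 0.854383, Gamma_qpp = 0.000000, Gamma_qpq = -0.920000, Gamma_qqq = 0.000000
step 0: V^p = -1.0000, V^q = -1.0000
step 1: k1 = (0.000000, 0.000000), k2 = (0.078263, 0.187771), k3 = (0.077242, 0.181894), k4 = (0.150944, 0.346542); V <- V + (h/6)(k1 + 2k2 + 2k3 + k4): V^p = -0.9743, V^q = -0.9397
step 2: k1 = (0.150957, 0.346655), k2 = (0.216676, 0.473760), k3 = (0.214175, 0.462380), k4 = (0.267651, 0.539968); V <- V + (h/6)(k1 + 2k2 + 2k3 + k4): V^p = -0.9032, V^q = -0.7864
step 3: k1 = (0.267729, 0.540556), k2 = (0.306969, 0.567929), k3 = (0.304631, 0.564208), k4 = (0.328766, 0.550466); V <- V + (h/6)(k1 + 2k2 + 2k3 + k4): V^p = -0.8021, V^q = -0.6000


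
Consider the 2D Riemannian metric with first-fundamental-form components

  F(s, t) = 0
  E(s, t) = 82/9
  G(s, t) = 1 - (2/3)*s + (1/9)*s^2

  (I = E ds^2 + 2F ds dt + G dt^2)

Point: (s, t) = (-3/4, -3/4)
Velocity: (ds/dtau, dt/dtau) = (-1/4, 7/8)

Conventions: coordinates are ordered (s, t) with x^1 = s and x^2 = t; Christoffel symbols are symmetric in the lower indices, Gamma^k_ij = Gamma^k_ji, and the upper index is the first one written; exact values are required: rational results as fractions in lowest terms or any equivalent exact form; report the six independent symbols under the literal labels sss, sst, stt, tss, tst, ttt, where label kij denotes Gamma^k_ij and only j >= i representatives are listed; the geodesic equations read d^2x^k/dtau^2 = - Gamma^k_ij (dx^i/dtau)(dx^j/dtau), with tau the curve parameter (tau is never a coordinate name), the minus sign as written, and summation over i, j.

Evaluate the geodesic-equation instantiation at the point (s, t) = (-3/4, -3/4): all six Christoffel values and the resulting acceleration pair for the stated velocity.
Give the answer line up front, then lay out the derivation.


Answer: Gamma_sss = 0, Gamma_sst = 0, Gamma_stt = 15/328, Gamma_tss = 0, Gamma_tst = -4/15, Gamma_ttt = 0; accelerations (d^2s/dtau^2, d^2t/dtau^2) = (-735/20992, -7/60)

E = 82/9, F = 0, G = 25/16 at the point
E_s = 0, E_t = 0, F_s = 0, F_t = 0, G_s = -5/6, G_t = 0
EG - F^2 = 1025/72;  g^inv = (72/1025) * [[25/16, 0], [0, 82/9]]
first-kind symbols [ij,l] = (1/2)(d_i g_jl + d_j g_il - d_l g_ij): [ss,s] = E_s/2 = 0, [ss,t] = F_s - E_t/2 = 0, [st,s] = E_t/2 = 0, [st,t] = G_s/2 = -5/12, [tt,s] = F_t - G_s/2 = 5/12, [tt,t] = G_t/2 = 0
Gamma^s_ij = (G*[ij,s] - F*[ij,t])/(EG - F^2), Gamma^t_ij = (E*[ij,t] - F*[ij,s])/(EG - F^2)
Gamma_sss = 0, Gamma_sst = 0, Gamma_stt = 15/328, Gamma_tss = 0, Gamma_tst = -4/15, Gamma_ttt = 0
d^2s/dtau^2 = -(Gamma_sss*(-1/4)^2 + 2*Gamma_sst*(-1/4)*(7/8) + Gamma_stt*(7/8)^2) = -735/20992
d^2t/dtau^2 = -(Gamma_tss*(-1/4)^2 + 2*Gamma_tst*(-1/4)*(7/8) + Gamma_ttt*(7/8)^2) = -7/60
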